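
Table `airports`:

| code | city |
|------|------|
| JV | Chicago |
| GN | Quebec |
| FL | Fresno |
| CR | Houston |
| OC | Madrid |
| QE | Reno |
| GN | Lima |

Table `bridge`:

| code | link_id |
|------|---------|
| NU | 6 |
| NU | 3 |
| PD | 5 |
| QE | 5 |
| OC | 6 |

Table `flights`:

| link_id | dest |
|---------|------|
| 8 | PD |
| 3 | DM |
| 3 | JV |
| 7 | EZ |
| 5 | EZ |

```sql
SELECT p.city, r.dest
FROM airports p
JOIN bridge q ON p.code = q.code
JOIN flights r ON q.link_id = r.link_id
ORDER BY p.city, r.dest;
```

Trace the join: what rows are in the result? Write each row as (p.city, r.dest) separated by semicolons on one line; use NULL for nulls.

(Reno, EZ)

Step 1 — p INNER JOIN q on code → 2 row(s).
Then INNER JOIN `flights r` on link_id: keep only rows whose q.link_id appears in r.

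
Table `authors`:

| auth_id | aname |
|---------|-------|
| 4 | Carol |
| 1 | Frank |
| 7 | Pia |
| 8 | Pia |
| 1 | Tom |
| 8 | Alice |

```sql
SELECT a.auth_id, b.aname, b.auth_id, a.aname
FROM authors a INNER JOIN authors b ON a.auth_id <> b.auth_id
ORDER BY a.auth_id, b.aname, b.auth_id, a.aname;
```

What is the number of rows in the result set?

INNER JOIN keeps only pairs where the ON condition holds.
Matching on a.auth_id <> b.auth_id.
- a row (auth_id=4): matches 5 b row(s) → 5 output row(s).
- a row (auth_id=1): matches 4 b row(s) → 4 output row(s).
- a row (auth_id=7): matches 5 b row(s) → 5 output row(s).
- a row (auth_id=8): matches 4 b row(s) → 4 output row(s).
- a row (auth_id=1): matches 4 b row(s) → 4 output row(s).
- a row (auth_id=8): matches 4 b row(s) → 4 output row(s).
Total: 26 rows.

26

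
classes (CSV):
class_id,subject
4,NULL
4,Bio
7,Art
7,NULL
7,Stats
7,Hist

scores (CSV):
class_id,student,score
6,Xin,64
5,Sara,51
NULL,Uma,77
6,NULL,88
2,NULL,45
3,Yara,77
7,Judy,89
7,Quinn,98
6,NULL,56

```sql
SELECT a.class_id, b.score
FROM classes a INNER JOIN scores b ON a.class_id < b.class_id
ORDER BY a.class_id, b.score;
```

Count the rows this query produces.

12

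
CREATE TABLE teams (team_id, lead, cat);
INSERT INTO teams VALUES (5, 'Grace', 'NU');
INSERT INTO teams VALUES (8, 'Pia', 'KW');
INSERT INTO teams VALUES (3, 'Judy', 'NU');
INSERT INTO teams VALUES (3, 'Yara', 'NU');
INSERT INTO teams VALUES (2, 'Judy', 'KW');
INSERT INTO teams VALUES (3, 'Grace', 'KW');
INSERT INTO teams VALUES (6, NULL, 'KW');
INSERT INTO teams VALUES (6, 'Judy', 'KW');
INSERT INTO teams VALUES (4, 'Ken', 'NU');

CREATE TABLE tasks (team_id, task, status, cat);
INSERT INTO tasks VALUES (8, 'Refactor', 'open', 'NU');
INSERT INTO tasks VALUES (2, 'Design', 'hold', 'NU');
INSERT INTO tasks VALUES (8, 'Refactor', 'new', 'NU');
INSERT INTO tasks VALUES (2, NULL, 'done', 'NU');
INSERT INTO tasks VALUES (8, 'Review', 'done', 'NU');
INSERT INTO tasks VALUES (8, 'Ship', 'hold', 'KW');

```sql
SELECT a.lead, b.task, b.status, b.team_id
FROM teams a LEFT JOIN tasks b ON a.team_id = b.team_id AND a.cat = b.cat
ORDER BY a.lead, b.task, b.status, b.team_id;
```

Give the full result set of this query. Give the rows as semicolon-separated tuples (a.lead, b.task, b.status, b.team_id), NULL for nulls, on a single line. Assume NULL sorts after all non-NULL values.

(Grace, NULL, NULL, NULL); (Grace, NULL, NULL, NULL); (Judy, NULL, NULL, NULL); (Judy, NULL, NULL, NULL); (Judy, NULL, NULL, NULL); (Ken, NULL, NULL, NULL); (Pia, Ship, hold, 8); (Yara, NULL, NULL, NULL); (NULL, NULL, NULL, NULL)

LEFT JOIN keeps every row from `teams`; unmatched rows get NULL for `tasks`'s columns.
Matching on a.team_id = b.team_id AND a.cat = b.cat.
- a (team_id=5, cat=NU) has no partner → padded with NULL.
- a (team_id=8, cat=KW) pairs with 1 row(s) of b.
- a (team_id=3, cat=NU) has no partner → padded with NULL.
- a (team_id=3, cat=NU) has no partner → padded with NULL.
- a (team_id=2, cat=KW) has no partner → padded with NULL.
- a (team_id=3, cat=KW) has no partner → padded with NULL.
- a (team_id=6, cat=KW) has no partner → padded with NULL.
- a (team_id=6, cat=KW) has no partner → padded with NULL.
- a (team_id=4, cat=NU) has no partner → padded with NULL.
After projecting and ordering:
a.lead | b.task | b.status | b.team_id
Grace | NULL | NULL | NULL
Grace | NULL | NULL | NULL
Judy | NULL | NULL | NULL
Judy | NULL | NULL | NULL
Judy | NULL | NULL | NULL
Ken | NULL | NULL | NULL
Pia | Ship | hold | 8
Yara | NULL | NULL | NULL
NULL | NULL | NULL | NULL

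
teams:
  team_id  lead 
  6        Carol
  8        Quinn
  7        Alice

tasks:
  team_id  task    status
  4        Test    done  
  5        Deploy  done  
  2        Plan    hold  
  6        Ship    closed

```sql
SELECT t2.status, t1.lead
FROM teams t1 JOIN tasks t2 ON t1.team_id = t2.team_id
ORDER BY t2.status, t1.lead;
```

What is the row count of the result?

INNER JOIN keeps only pairs where the ON condition holds.
Matching on t1.team_id = t2.team_id.
- t1 (team_id=6) pairs with 1 row(s) of t2.
- t1 (team_id=8) has no partner → excluded.
- t1 (team_id=7) has no partner → excluded.
Total: 1 rows.

1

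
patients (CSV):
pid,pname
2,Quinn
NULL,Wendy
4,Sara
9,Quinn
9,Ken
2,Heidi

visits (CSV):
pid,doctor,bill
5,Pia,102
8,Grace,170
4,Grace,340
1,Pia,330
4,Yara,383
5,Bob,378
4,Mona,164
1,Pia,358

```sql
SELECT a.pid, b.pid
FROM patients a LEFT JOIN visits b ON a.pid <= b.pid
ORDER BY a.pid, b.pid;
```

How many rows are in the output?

21

LEFT JOIN keeps every row from `patients`; unmatched rows get NULL for `visits`'s columns.
Matching on a.pid <= b.pid. A NULL in a compared column never satisfies the condition.
- a row (pid=2): matches 6 b row(s) → 6 output row(s).
- a row (pid=NULL): no match → kept, b columns NULL.
- a row (pid=4): matches 6 b row(s) → 6 output row(s).
- a row (pid=9): no match → kept, b columns NULL.
- a row (pid=9): no match → kept, b columns NULL.
- a row (pid=2): matches 6 b row(s) → 6 output row(s).
Total: 18 matched + 3 padded = 21 rows.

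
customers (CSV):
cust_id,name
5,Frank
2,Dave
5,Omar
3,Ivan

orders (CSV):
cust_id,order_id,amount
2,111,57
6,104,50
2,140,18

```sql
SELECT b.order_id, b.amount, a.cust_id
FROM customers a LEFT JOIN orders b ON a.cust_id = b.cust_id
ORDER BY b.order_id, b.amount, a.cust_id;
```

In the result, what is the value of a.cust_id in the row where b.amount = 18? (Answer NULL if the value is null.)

LEFT JOIN keeps every row from `customers`; unmatched rows get NULL for `orders`'s columns.
Matching on a.cust_id = b.cust_id.
Matched pairs: 2; unmatched a rows kept: 3.

2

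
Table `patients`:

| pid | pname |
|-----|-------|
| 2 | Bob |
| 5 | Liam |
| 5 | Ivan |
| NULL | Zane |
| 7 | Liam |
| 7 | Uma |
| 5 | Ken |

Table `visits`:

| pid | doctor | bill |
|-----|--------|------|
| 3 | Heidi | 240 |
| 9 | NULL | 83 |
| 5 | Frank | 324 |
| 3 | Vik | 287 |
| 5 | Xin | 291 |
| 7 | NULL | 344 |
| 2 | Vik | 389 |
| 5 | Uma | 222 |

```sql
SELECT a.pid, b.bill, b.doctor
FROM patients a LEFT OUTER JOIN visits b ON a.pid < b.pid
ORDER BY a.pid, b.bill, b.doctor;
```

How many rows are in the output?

16

LEFT JOIN keeps every row from `patients`; unmatched rows get NULL for `visits`'s columns.
Matching on a.pid < b.pid. A NULL in a compared column never satisfies the condition.
- a row (pid=2): matches 7 b row(s) → 7 output row(s).
- a row (pid=5): matches 2 b row(s) → 2 output row(s).
- a row (pid=5): matches 2 b row(s) → 2 output row(s).
- a row (pid=NULL): no match → kept, b columns NULL.
- a row (pid=7): matches 1 b row(s) → 1 output row(s).
- a row (pid=7): matches 1 b row(s) → 1 output row(s).
- a row (pid=5): matches 2 b row(s) → 2 output row(s).
Total: 15 matched + 1 padded = 16 rows.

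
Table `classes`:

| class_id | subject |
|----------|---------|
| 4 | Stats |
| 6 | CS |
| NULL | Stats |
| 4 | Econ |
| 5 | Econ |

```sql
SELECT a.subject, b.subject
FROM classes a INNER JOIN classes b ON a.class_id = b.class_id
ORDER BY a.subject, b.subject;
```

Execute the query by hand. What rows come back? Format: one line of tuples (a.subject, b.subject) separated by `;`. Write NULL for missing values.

INNER JOIN keeps only pairs where the ON condition holds.
Matching on a.class_id = b.class_id. A NULL in a compared column never satisfies the condition.
Matched pairs: 6.

(CS, CS); (Econ, Econ); (Econ, Econ); (Econ, Stats); (Stats, Econ); (Stats, Stats)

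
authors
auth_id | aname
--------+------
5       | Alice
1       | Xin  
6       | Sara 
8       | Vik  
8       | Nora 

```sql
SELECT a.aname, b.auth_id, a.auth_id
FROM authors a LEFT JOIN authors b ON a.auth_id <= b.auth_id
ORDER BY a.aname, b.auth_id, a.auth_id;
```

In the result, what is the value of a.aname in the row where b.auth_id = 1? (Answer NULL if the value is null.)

Xin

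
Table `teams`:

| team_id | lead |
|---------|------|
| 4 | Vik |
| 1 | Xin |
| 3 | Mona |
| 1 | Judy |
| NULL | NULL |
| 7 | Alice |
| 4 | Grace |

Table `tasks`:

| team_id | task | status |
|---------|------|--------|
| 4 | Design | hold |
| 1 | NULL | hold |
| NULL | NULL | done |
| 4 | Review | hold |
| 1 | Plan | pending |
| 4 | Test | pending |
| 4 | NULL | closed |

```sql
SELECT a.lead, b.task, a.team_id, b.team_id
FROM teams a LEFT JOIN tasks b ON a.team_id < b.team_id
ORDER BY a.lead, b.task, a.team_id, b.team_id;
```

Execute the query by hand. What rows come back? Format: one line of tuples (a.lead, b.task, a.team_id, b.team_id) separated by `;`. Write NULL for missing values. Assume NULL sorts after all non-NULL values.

LEFT JOIN keeps every row from `teams`; unmatched rows get NULL for `tasks`'s columns.
Matching on a.team_id < b.team_id. A NULL in a compared column never satisfies the condition.
- a (team_id=4) has no partner → padded with NULL.
- a (team_id=1) pairs with 4 row(s) of b.
- a (team_id=3) pairs with 4 row(s) of b.
- a (team_id=1) pairs with 4 row(s) of b.
- a (team_id=NULL) has no partner → padded with NULL.
- a (team_id=7) has no partner → padded with NULL.
- a (team_id=4) has no partner → padded with NULL.

(Alice, NULL, 7, NULL); (Grace, NULL, 4, NULL); (Judy, Design, 1, 4); (Judy, Review, 1, 4); (Judy, Test, 1, 4); (Judy, NULL, 1, 4); (Mona, Design, 3, 4); (Mona, Review, 3, 4); (Mona, Test, 3, 4); (Mona, NULL, 3, 4); (Vik, NULL, 4, NULL); (Xin, Design, 1, 4); (Xin, Review, 1, 4); (Xin, Test, 1, 4); (Xin, NULL, 1, 4); (NULL, NULL, NULL, NULL)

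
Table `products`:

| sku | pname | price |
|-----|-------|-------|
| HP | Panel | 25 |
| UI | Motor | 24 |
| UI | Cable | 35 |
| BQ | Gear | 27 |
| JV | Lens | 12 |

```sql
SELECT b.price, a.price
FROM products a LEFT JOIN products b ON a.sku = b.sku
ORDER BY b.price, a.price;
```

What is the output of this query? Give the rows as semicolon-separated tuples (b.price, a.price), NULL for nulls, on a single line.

LEFT JOIN keeps every row from `products a`; unmatched rows get NULL for `products b`'s columns.
Matching on a.sku = b.sku.
- a row (sku=HP): matches 1 b row(s) → 1 output row(s).
- a row (sku=UI): matches 2 b row(s) → 2 output row(s).
- a row (sku=UI): matches 2 b row(s) → 2 output row(s).
- a row (sku=BQ): matches 1 b row(s) → 1 output row(s).
- a row (sku=JV): matches 1 b row(s) → 1 output row(s).
After projecting and ordering:
b.price | a.price
12 | 12
24 | 24
24 | 35
25 | 25
27 | 27
35 | 24
35 | 35

(12, 12); (24, 24); (24, 35); (25, 25); (27, 27); (35, 24); (35, 35)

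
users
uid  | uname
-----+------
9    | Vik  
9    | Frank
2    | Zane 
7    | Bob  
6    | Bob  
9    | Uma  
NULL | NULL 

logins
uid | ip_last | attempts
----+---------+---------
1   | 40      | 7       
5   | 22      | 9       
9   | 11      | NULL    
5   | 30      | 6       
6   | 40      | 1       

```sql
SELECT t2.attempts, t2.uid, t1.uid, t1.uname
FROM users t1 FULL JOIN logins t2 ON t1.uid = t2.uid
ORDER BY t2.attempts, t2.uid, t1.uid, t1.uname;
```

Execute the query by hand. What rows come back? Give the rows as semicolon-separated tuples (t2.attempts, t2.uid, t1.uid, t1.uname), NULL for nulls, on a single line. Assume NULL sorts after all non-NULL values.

(1, 6, 6, Bob); (6, 5, NULL, NULL); (7, 1, NULL, NULL); (9, 5, NULL, NULL); (NULL, 9, 9, Frank); (NULL, 9, 9, Uma); (NULL, 9, 9, Vik); (NULL, NULL, 2, Zane); (NULL, NULL, 7, Bob); (NULL, NULL, NULL, NULL)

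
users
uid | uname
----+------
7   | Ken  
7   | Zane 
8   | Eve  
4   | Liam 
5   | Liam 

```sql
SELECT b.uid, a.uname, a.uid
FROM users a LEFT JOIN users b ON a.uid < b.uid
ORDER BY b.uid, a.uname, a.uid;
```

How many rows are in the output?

10

LEFT JOIN keeps every row from `users a`; unmatched rows get NULL for `users b`'s columns.
Matching on a.uid < b.uid.
- a (uid=7) pairs with 1 row(s) of b.
- a (uid=7) pairs with 1 row(s) of b.
- a (uid=8) has no partner → padded with NULL.
- a (uid=4) pairs with 4 row(s) of b.
- a (uid=5) pairs with 3 row(s) of b.
Total: 9 matched + 1 padded = 10 rows.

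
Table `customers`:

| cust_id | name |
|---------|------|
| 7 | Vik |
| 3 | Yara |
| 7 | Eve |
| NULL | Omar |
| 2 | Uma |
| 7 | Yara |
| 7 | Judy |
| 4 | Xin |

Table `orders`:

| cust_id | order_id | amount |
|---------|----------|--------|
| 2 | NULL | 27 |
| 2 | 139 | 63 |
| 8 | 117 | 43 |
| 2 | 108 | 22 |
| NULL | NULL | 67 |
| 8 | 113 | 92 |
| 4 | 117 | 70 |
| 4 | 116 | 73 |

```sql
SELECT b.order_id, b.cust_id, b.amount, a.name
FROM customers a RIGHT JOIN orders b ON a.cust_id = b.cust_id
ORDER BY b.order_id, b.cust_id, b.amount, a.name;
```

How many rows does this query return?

RIGHT JOIN keeps every row from `orders`; unmatched rows get NULL for `customers`'s columns.
Matching on a.cust_id = b.cust_id. A NULL in a compared column never satisfies the condition.
- a (cust_id=7) has no partner in b.
- a (cust_id=3) has no partner in b.
- a (cust_id=7) has no partner in b.
- a (cust_id=NULL) has no partner in b.
- a (cust_id=2) pairs with 3 row(s) of b.
- a (cust_id=7) has no partner in b.
- a (cust_id=7) has no partner in b.
- a (cust_id=4) pairs with 2 row(s) of b.
- 3 b row(s) had no a match → kept, a columns NULL.
Total: 5 matched + 3 padded = 8 rows.

8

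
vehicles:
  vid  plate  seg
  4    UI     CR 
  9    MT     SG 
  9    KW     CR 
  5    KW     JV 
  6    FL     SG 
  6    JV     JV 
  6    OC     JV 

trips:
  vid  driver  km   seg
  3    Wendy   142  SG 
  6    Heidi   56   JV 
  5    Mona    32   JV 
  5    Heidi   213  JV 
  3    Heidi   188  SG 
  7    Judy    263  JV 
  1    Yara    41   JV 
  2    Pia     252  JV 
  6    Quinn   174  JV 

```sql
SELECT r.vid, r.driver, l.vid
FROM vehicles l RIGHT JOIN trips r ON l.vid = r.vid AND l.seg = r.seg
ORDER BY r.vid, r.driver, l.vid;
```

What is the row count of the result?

RIGHT JOIN keeps every row from `trips`; unmatched rows get NULL for `vehicles`'s columns.
Matching on l.vid = r.vid AND l.seg = r.seg.
- vid=4, seg=CR: no matching r row.
- vid=9, seg=SG: no matching r row.
- vid=9, seg=CR: no matching r row.
- vid=5, seg=JV: 2 matching r row(s), so 2 row(s) emitted.
- vid=6, seg=SG: no matching r row.
- vid=6, seg=JV: 2 matching r row(s), so 2 row(s) emitted.
- vid=6, seg=JV: 2 matching r row(s), so 2 row(s) emitted.
- 5 r row(s) had no l match → kept, l columns NULL.
Total: 6 matched + 5 padded = 11 rows.

11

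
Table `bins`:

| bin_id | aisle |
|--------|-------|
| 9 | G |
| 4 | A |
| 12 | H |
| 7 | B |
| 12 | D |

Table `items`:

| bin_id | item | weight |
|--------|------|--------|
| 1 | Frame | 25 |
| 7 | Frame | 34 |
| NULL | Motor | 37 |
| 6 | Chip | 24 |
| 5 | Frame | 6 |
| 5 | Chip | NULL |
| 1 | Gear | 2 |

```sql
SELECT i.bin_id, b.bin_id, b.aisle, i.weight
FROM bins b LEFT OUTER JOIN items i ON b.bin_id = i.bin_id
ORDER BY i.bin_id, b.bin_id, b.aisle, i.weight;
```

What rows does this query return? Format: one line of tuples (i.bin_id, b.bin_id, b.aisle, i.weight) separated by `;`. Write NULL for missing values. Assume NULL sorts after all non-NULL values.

LEFT JOIN keeps every row from `bins`; unmatched rows get NULL for `items`'s columns.
Matching on b.bin_id = i.bin_id. A NULL in a compared column never satisfies the condition.
Matched pairs: 1; unmatched b rows kept: 4.

(7, 7, B, 34); (NULL, 4, A, NULL); (NULL, 9, G, NULL); (NULL, 12, D, NULL); (NULL, 12, H, NULL)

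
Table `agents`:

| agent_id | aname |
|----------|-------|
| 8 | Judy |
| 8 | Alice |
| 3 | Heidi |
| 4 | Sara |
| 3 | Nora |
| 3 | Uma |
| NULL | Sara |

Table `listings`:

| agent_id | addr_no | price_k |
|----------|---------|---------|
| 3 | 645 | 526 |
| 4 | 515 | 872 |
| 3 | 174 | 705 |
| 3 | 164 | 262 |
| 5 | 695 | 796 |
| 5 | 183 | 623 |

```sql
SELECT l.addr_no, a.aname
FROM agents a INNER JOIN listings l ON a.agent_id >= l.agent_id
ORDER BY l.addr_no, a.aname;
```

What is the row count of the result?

25

INNER JOIN keeps only pairs where the ON condition holds.
Matching on a.agent_id >= l.agent_id. A NULL in a compared column never satisfies the condition.
- a row (agent_id=8): matches 6 l row(s) → 6 output row(s).
- a row (agent_id=8): matches 6 l row(s) → 6 output row(s).
- a row (agent_id=3): matches 3 l row(s) → 3 output row(s).
- a row (agent_id=4): matches 4 l row(s) → 4 output row(s).
- a row (agent_id=3): matches 3 l row(s) → 3 output row(s).
- a row (agent_id=3): matches 3 l row(s) → 3 output row(s).
- a row (agent_id=NULL): no match → dropped.
Total: 25 rows.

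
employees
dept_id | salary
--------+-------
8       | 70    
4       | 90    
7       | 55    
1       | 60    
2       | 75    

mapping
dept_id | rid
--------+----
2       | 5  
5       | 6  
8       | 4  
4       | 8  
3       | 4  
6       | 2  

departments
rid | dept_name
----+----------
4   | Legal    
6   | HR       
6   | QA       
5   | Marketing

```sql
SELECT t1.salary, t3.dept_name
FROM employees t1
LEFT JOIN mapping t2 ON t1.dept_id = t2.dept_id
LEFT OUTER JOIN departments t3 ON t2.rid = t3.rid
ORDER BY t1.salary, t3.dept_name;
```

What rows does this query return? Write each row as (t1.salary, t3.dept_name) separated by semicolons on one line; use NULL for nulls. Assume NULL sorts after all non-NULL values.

(55, NULL); (60, NULL); (70, Legal); (75, Marketing); (90, NULL)

Joins associate left-to-right: employees LEFT JOIN mapping on dept_id gives 5 intermediate row(s).
Then LEFT JOIN `departments t3` on rid: each of those 5 rows is kept; rows whose t2.rid has no match in t3 get NULL for t3's columns.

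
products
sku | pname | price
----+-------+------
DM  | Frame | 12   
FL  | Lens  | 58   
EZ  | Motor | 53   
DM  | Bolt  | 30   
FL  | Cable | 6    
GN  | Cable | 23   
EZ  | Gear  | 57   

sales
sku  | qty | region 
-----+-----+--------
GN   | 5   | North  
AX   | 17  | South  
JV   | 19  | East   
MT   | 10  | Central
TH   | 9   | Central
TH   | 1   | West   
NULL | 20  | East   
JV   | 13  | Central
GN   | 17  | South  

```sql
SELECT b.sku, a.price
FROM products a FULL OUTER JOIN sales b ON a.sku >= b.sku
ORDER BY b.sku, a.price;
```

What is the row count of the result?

15

FULL OUTER JOIN keeps every row from both sides; unmatched rows get NULL for the other side's columns.
Matching on a.sku >= b.sku. A NULL in a compared column never satisfies the condition.
- a[0] sku=DM → 1 match(es) in b → 1 row(s).
- a[1] sku=FL → 1 match(es) in b → 1 row(s).
- a[2] sku=EZ → 1 match(es) in b → 1 row(s).
- a[3] sku=DM → 1 match(es) in b → 1 row(s).
- a[4] sku=FL → 1 match(es) in b → 1 row(s).
- a[5] sku=GN → 3 match(es) in b → 3 row(s).
- a[6] sku=EZ → 1 match(es) in b → 1 row(s).
- 6 row(s) from b found no a partner → padded with NULL.
Total: 9 matched + 6 padded = 15 rows.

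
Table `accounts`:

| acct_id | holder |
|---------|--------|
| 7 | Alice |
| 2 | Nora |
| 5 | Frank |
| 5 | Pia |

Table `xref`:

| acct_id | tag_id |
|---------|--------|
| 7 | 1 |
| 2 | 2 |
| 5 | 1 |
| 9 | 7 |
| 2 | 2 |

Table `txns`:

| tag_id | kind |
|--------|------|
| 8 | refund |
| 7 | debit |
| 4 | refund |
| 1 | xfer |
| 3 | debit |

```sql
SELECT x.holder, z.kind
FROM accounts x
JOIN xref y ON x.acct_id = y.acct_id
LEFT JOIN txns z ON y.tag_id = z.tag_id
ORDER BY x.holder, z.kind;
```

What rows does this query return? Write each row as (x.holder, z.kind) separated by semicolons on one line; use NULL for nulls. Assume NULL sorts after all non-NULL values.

(Alice, xfer); (Frank, xfer); (Nora, NULL); (Nora, NULL); (Pia, xfer)

Step 1 — x INNER JOIN y on acct_id → 5 row(s).
Then LEFT JOIN `txns z` on tag_id: each of those 5 rows is kept; rows whose y.tag_id has no match in z get NULL for z's columns.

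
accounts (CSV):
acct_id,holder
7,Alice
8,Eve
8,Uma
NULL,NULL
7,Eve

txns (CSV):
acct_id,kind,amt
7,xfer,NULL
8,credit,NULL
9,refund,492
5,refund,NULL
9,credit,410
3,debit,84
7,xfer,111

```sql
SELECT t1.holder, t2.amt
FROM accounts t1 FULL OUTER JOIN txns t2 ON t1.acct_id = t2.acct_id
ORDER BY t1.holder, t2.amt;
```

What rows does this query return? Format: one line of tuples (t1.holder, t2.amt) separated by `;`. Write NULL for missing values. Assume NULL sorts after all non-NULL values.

FULL OUTER JOIN keeps every row from both sides; unmatched rows get NULL for the other side's columns.
Matching on t1.acct_id = t2.acct_id. A NULL in a compared column never satisfies the condition.
Matched pairs: 6; unmatched t1 rows kept: 1; unmatched t2 rows kept: 4.

(Alice, 111); (Alice, NULL); (Eve, 111); (Eve, NULL); (Eve, NULL); (Uma, NULL); (NULL, 84); (NULL, 410); (NULL, 492); (NULL, NULL); (NULL, NULL)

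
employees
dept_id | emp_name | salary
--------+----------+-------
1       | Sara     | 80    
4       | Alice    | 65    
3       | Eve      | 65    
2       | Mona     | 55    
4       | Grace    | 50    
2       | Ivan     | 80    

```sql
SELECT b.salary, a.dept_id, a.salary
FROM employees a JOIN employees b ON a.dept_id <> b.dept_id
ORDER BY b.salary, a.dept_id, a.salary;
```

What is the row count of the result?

INNER JOIN keeps only pairs where the ON condition holds.
Matching on a.dept_id <> b.dept_id.
Matched pairs: 26.
Total: 26 rows.

26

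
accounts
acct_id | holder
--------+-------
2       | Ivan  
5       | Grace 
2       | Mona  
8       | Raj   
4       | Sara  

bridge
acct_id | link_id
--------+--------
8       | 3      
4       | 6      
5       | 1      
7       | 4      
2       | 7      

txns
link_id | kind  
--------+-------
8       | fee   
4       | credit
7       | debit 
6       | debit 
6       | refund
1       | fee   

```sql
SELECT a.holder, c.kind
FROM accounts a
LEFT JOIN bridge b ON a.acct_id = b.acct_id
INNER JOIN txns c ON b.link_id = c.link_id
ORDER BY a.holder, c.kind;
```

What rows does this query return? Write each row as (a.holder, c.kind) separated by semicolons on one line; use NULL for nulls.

Step 1 — a LEFT JOIN b on acct_id → 5 row(s).
Then INNER JOIN `txns c` on link_id: keep only rows whose b.link_id appears in c.

(Grace, fee); (Ivan, debit); (Mona, debit); (Sara, debit); (Sara, refund)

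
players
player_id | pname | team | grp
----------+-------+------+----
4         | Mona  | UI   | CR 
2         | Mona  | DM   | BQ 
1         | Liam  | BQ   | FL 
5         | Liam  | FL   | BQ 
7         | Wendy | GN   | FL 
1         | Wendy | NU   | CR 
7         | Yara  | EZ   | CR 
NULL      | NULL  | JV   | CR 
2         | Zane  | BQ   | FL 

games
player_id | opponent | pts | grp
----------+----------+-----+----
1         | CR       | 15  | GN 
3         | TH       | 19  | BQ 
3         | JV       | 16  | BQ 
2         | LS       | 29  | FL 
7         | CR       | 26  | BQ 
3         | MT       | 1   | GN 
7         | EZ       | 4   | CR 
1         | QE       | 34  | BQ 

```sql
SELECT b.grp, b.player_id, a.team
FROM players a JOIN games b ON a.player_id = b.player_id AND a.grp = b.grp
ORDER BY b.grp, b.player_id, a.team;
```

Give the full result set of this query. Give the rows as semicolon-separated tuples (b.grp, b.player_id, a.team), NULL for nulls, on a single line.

INNER JOIN keeps only pairs where the ON condition holds.
Matching on a.player_id = b.player_id AND a.grp = b.grp. A NULL in a compared column never satisfies the condition.
Matched pairs: 2.

(CR, 7, EZ); (FL, 2, BQ)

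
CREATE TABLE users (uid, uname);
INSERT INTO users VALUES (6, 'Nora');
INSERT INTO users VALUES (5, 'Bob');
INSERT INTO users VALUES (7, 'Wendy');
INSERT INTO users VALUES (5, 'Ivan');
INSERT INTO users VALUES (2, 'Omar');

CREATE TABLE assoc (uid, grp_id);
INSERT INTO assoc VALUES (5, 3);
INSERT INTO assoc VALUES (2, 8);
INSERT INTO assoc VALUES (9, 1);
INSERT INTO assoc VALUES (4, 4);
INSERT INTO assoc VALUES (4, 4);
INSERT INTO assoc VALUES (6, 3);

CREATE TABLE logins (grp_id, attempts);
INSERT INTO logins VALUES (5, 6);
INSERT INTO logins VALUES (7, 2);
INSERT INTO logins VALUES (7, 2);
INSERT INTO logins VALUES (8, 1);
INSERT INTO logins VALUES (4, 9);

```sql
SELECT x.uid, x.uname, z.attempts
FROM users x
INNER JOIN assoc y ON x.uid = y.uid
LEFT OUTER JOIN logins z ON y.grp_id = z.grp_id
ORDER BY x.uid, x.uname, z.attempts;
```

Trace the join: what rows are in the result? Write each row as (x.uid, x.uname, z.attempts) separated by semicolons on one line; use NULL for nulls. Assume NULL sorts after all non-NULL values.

Evaluate left to right. First `users x INNER JOIN assoc y` on uid: 4 row(s).
Then LEFT JOIN `logins z` on grp_id: each of those 4 rows is kept; rows whose y.grp_id has no match in z get NULL for z's columns.

(2, Omar, 1); (5, Bob, NULL); (5, Ivan, NULL); (6, Nora, NULL)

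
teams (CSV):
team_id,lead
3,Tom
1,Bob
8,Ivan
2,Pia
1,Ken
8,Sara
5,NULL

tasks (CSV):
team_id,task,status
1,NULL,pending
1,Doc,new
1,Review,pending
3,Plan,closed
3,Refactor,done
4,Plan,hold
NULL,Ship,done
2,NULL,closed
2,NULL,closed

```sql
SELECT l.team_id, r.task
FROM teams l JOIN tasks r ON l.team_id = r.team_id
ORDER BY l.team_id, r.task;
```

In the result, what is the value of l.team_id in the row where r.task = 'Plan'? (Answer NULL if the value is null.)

INNER JOIN keeps only pairs where the ON condition holds.
Matching on l.team_id = r.team_id. A NULL in a compared column never satisfies the condition.
- team_id=3: 2 matching r row(s), so 2 row(s) emitted.
- team_id=1: 3 matching r row(s), so 3 row(s) emitted.
- team_id=8: no matching r row, dropped.
- team_id=2: 2 matching r row(s), so 2 row(s) emitted.
- team_id=1: 3 matching r row(s), so 3 row(s) emitted.
- team_id=8: no matching r row, dropped.
- team_id=5: no matching r row, dropped.

3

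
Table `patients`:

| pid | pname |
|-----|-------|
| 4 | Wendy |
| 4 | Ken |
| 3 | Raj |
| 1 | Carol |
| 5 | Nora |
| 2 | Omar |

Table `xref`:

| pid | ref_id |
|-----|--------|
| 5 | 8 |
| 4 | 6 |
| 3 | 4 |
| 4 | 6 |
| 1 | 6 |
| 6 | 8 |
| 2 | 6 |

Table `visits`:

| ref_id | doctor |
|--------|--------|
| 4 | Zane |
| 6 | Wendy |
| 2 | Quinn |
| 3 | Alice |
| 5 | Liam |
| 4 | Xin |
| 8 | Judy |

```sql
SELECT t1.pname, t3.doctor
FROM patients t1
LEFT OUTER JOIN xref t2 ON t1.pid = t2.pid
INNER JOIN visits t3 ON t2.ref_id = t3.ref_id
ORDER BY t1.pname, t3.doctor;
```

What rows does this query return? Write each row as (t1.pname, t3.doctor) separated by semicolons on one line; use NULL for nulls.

(Carol, Wendy); (Ken, Wendy); (Ken, Wendy); (Nora, Judy); (Omar, Wendy); (Raj, Xin); (Raj, Zane); (Wendy, Wendy); (Wendy, Wendy)

Evaluate left to right. First `patients t1 LEFT JOIN xref t2` on pid: 8 row(s).
Then INNER JOIN `visits t3` on ref_id: keep only rows whose t2.ref_id appears in t3.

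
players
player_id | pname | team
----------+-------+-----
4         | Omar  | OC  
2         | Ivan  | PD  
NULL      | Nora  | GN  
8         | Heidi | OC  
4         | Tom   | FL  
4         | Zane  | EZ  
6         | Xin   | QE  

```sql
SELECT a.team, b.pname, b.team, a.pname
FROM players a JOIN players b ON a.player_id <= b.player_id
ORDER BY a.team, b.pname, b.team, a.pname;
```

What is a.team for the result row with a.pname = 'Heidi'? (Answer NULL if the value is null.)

OC

INNER JOIN keeps only pairs where the ON condition holds.
Matching on a.player_id <= b.player_id. A NULL in a compared column never satisfies the condition.
Matched pairs: 24.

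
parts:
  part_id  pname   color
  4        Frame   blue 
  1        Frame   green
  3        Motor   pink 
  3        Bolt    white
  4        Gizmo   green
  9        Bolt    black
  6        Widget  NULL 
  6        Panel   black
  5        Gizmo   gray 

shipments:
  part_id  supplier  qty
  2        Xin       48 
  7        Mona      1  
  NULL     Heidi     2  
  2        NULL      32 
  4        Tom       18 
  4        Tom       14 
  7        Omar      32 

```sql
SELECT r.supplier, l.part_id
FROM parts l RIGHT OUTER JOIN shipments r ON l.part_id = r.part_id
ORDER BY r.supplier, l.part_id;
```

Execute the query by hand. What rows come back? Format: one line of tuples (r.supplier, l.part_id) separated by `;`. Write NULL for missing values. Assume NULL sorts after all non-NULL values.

(Heidi, NULL); (Mona, NULL); (Omar, NULL); (Tom, 4); (Tom, 4); (Tom, 4); (Tom, 4); (Xin, NULL); (NULL, NULL)

RIGHT JOIN keeps every row from `shipments`; unmatched rows get NULL for `parts`'s columns.
Matching on l.part_id = r.part_id. A NULL in a compared column never satisfies the condition.
- l[0] part_id=4 → 2 match(es) in r → 2 row(s).
- l[1] part_id=1 → no match.
- l[2] part_id=3 → no match.
- l[3] part_id=3 → no match.
- l[4] part_id=4 → 2 match(es) in r → 2 row(s).
- l[5] part_id=9 → no match.
- l[6] part_id=6 → no match.
- l[7] part_id=6 → no match.
- l[8] part_id=5 → no match.
- 5 r row(s) had no l match → kept, l columns NULL.
After projecting and ordering:
r.supplier | l.part_id
Heidi | NULL
Mona | NULL
Omar | NULL
Tom | 4
Tom | 4
Tom | 4
Tom | 4
Xin | NULL
NULL | NULL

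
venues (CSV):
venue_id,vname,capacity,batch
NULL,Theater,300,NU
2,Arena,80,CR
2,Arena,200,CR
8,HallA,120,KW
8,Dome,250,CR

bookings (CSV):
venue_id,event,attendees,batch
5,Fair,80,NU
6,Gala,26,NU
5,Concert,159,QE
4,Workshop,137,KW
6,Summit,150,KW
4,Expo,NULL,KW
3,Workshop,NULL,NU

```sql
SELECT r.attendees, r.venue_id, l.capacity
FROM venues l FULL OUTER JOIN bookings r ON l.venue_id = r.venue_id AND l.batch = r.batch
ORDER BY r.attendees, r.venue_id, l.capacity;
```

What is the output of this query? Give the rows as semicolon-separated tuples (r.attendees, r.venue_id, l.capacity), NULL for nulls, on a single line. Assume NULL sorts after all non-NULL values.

(26, 6, NULL); (80, 5, NULL); (137, 4, NULL); (150, 6, NULL); (159, 5, NULL); (NULL, 3, NULL); (NULL, 4, NULL); (NULL, NULL, 80); (NULL, NULL, 120); (NULL, NULL, 200); (NULL, NULL, 250); (NULL, NULL, 300)

FULL OUTER JOIN keeps every row from both sides; unmatched rows get NULL for the other side's columns.
Matching on l.venue_id = r.venue_id AND l.batch = r.batch. A NULL in a compared column never satisfies the condition.
- l row (venue_id=NULL, batch=NU): no match → kept, r columns NULL.
- l row (venue_id=2, batch=CR): no match → kept, r columns NULL.
- l row (venue_id=2, batch=CR): no match → kept, r columns NULL.
- l row (venue_id=8, batch=KW): no match → kept, r columns NULL.
- l row (venue_id=8, batch=CR): no match → kept, r columns NULL.
- plus 7 unmatched r row(s), each kept with NULL l columns.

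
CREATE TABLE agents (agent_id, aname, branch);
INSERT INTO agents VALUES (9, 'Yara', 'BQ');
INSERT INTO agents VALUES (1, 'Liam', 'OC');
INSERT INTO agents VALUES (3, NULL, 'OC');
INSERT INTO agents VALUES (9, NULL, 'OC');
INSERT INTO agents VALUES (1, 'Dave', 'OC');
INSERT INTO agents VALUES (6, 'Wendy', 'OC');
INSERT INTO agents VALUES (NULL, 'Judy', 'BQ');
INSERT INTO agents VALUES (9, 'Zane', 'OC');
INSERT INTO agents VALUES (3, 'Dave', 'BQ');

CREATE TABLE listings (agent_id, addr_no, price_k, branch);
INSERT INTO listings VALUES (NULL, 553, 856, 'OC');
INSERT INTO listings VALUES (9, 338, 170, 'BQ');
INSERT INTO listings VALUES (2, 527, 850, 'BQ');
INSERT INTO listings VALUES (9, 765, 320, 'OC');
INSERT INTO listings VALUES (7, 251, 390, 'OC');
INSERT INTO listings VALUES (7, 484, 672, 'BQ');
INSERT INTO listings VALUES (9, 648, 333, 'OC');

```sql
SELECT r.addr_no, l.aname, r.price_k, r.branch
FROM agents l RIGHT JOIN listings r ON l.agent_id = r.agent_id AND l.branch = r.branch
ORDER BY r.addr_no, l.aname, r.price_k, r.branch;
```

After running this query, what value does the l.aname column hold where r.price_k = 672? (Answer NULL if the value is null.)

NULL

RIGHT JOIN keeps every row from `listings`; unmatched rows get NULL for `agents`'s columns.
Matching on l.agent_id = r.agent_id AND l.branch = r.branch. A NULL in a compared column never satisfies the condition.
- l row (agent_id=9, branch=BQ): matches 1 r row(s) → 1 output row(s).
- l row (agent_id=1, branch=OC): no match.
- l row (agent_id=3, branch=OC): no match.
- l row (agent_id=9, branch=OC): matches 2 r row(s) → 2 output row(s).
- l row (agent_id=1, branch=OC): no match.
- l row (agent_id=6, branch=OC): no match.
- l row (agent_id=NULL, branch=BQ): no match.
- l row (agent_id=9, branch=OC): matches 2 r row(s) → 2 output row(s).
- l row (agent_id=3, branch=BQ): no match.
- plus 4 unmatched r row(s), each kept with NULL l columns.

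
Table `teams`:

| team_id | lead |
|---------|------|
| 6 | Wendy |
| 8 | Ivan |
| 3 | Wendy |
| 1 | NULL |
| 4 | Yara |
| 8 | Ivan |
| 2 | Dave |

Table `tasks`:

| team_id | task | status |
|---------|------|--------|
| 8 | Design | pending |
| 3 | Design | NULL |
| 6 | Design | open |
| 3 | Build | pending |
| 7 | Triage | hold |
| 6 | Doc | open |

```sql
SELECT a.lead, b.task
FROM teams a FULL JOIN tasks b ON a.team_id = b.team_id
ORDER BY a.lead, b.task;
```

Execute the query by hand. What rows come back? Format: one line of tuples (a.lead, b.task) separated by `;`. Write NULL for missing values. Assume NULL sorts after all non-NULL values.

(Dave, NULL); (Ivan, Design); (Ivan, Design); (Wendy, Build); (Wendy, Design); (Wendy, Design); (Wendy, Doc); (Yara, NULL); (NULL, Triage); (NULL, NULL)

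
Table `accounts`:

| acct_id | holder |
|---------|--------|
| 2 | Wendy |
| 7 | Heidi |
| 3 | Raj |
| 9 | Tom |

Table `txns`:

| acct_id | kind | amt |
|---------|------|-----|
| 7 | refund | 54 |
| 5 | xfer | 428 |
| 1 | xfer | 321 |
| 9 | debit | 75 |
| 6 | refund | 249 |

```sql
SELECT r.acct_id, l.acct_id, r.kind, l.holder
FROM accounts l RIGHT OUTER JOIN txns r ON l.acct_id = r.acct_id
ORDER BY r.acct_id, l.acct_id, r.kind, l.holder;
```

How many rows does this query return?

5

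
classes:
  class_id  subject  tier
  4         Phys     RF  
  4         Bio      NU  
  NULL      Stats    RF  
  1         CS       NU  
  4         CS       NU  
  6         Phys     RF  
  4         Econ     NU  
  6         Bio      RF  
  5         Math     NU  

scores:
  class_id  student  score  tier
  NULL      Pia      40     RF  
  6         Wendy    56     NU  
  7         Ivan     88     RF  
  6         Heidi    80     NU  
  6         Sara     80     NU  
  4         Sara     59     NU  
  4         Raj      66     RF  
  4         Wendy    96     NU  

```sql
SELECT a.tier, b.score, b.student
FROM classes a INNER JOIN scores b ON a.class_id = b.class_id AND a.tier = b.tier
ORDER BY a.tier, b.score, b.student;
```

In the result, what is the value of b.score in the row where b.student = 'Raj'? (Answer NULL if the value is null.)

INNER JOIN keeps only pairs where the ON condition holds.
Matching on a.class_id = b.class_id AND a.tier = b.tier. A NULL in a compared column never satisfies the condition.
- a[0] class_id=4, tier=RF → 1 match(es) in b → 1 row(s).
- a[1] class_id=4, tier=NU → 2 match(es) in b → 2 row(s).
- a[2] class_id=NULL, tier=RF → no match; dropped.
- a[3] class_id=1, tier=NU → no match; dropped.
- a[4] class_id=4, tier=NU → 2 match(es) in b → 2 row(s).
- a[5] class_id=6, tier=RF → no match; dropped.
- a[6] class_id=4, tier=NU → 2 match(es) in b → 2 row(s).
- a[7] class_id=6, tier=RF → no match; dropped.
- a[8] class_id=5, tier=NU → no match; dropped.

66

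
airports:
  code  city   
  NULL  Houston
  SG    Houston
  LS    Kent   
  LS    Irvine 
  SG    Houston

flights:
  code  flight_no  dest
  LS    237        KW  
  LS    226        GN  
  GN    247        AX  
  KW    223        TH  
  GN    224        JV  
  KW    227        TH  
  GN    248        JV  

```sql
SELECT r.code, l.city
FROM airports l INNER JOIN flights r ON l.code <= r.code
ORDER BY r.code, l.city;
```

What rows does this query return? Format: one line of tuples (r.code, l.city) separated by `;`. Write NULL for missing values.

INNER JOIN keeps only pairs where the ON condition holds.
Matching on l.code <= r.code. A NULL in a compared column never satisfies the condition.
- l[0] code=NULL → no match; dropped.
- l[1] code=SG → no match; dropped.
- l[2] code=LS → 2 match(es) in r → 2 row(s).
- l[3] code=LS → 2 match(es) in r → 2 row(s).
- l[4] code=SG → no match; dropped.
After projecting and ordering:
r.code | l.city
LS | Irvine
LS | Irvine
LS | Kent
LS | Kent

(LS, Irvine); (LS, Irvine); (LS, Kent); (LS, Kent)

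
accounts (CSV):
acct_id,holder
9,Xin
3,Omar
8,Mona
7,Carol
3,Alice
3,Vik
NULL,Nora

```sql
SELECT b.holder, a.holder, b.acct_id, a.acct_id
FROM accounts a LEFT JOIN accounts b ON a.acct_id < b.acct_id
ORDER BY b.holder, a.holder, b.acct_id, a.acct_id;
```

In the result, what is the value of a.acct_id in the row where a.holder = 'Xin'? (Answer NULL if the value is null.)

LEFT JOIN keeps every row from `accounts a`; unmatched rows get NULL for `accounts b`'s columns.
Matching on a.acct_id < b.acct_id. A NULL in a compared column never satisfies the condition.
- a[0] acct_id=9 → no match; kept with NULLs on the b side.
- a[1] acct_id=3 → 3 match(es) in b → 3 row(s).
- a[2] acct_id=8 → 1 match(es) in b → 1 row(s).
- a[3] acct_id=7 → 2 match(es) in b → 2 row(s).
- a[4] acct_id=3 → 3 match(es) in b → 3 row(s).
- a[5] acct_id=3 → 3 match(es) in b → 3 row(s).
- a[6] acct_id=NULL → no match; kept with NULLs on the b side.

9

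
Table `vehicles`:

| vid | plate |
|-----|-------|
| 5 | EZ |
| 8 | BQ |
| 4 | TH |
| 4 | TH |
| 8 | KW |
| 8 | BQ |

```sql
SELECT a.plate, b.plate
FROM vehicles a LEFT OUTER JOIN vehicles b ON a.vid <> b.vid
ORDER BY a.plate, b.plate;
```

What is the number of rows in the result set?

22

LEFT JOIN keeps every row from `vehicles a`; unmatched rows get NULL for `vehicles b`'s columns.
Matching on a.vid <> b.vid.
- vid=5: 5 matching b row(s), so 5 row(s) emitted.
- vid=8: 3 matching b row(s), so 3 row(s) emitted.
- vid=4: 4 matching b row(s), so 4 row(s) emitted.
- vid=4: 4 matching b row(s), so 4 row(s) emitted.
- vid=8: 3 matching b row(s), so 3 row(s) emitted.
- vid=8: 3 matching b row(s), so 3 row(s) emitted.
Total: 22 rows.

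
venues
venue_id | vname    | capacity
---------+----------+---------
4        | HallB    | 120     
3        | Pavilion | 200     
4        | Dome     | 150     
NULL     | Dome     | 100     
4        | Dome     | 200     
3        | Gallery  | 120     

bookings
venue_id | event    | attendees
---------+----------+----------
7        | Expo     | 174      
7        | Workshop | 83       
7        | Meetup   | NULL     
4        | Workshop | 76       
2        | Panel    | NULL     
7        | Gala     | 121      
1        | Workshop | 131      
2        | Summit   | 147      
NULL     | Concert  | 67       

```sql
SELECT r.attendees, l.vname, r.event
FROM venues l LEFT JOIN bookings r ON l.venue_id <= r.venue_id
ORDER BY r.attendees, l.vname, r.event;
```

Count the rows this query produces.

26

LEFT JOIN keeps every row from `venues`; unmatched rows get NULL for `bookings`'s columns.
Matching on l.venue_id <= r.venue_id. A NULL in a compared column never satisfies the condition.
- l (venue_id=4) pairs with 5 row(s) of r.
- l (venue_id=3) pairs with 5 row(s) of r.
- l (venue_id=4) pairs with 5 row(s) of r.
- l (venue_id=NULL) has no partner → padded with NULL.
- l (venue_id=4) pairs with 5 row(s) of r.
- l (venue_id=3) pairs with 5 row(s) of r.
Total: 25 matched + 1 padded = 26 rows.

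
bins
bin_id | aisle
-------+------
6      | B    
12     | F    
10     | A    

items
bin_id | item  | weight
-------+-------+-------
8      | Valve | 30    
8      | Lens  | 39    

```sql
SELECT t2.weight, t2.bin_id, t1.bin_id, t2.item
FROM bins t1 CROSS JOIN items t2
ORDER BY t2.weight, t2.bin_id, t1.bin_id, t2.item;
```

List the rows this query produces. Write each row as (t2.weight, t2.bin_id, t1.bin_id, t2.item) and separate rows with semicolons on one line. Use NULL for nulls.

CROSS JOIN pairs every row of `bins` with every row of `items`: 3 × 2 = 6 rows.
After projecting and ordering:
t2.weight | t2.bin_id | t1.bin_id | t2.item
30 | 8 | 6 | Valve
30 | 8 | 10 | Valve
30 | 8 | 12 | Valve
39 | 8 | 6 | Lens
39 | 8 | 10 | Lens
39 | 8 | 12 | Lens

(30, 8, 6, Valve); (30, 8, 10, Valve); (30, 8, 12, Valve); (39, 8, 6, Lens); (39, 8, 10, Lens); (39, 8, 12, Lens)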